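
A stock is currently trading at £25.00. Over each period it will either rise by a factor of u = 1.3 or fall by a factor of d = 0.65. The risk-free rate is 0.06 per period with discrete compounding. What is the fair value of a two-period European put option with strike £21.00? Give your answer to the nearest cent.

Risk-neutral probability p = (1 + 0.06 − 0.65)/(1.3 − 0.65) = 0.4100/0.6500 = 0.6308
Terminal stock prices: S_uu = 42.25, S_ud = 21.12, S_dd = 10.56
Terminal payoffs (K − S): max(-21.25, 0) = 0, max(-0.125, 0) = 0, max(10.44, 0) = 10.44
Node u (S = 32.5): V_u = 1/1.06·[0.6308·0.0000 + 0.3692·0.0000] = 0.0000
Node d (S = 16.25): V_d = 1/1.06·[0.6308·0.0000 + 0.3692·10.4375] = 3.6357
Node 0 (S = 25): V_0 = 1/1.06·[0.6308·0.0000 + 0.3692·3.6357] = 1.2664

£1.27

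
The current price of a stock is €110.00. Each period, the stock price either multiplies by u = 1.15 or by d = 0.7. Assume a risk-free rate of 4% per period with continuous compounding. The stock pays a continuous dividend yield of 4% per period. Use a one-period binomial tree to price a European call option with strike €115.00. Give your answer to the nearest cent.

Per-period risk-free factor R = e^0.04 = 1.0408; dividend-adjusted growth = e^(0.04−0.04) = 1.0000.
Risk-neutral probability p = (1.0000 − 0.7)/(1.15 − 0.7) = 0.3000/0.4500 = 0.6667
Terminal stock prices: S_u = 126.5, S_d = 77
Terminal payoffs (S − K): max(11.5, 0) = 11.5, max(-38, 0) = 0
Node 0 (S = 110): V_0 = e^(−0.04)·[0.6667·11.5000 + 0.3333·0.0000] = 7.3661

€7.37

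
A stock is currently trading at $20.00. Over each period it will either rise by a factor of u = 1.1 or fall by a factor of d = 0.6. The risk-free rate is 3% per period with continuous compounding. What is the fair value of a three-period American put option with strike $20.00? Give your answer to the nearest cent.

$2.36

Risk-neutral probability p = (e^0.03 − 0.6)/(1.1 − 0.6) = 0.4305/0.5000 = 0.8609
Terminal stock prices: S_uuu = 26.62, S_uud = 14.52, S_udd = 7.92, S_ddd = 4.32
Terminal payoffs (K − S): max(-6.62, 0) = 0, max(5.48, 0) = 5.48, max(12.08, 0) = 12.08, max(15.68, 0) = 15.68
Node uu (S = 24.2): continuation = e^(−0.03)·[0.8609·0.0000 + 0.1391·5.4800] = 0.7397; exercise value = 0.0000 ≤ continuation, so V_uu = 0.7397
Node ud (S = 13.2): continuation = e^(−0.03)·[0.8609·5.4800 + 0.1391·12.0800] = 6.2089; exercise value = 6.8000 > continuation, so V_ud = 6.8000 (exercise)
Node dd (S = 7.2): continuation = e^(−0.03)·[0.8609·12.0800 + 0.1391·15.6800] = 12.2089; exercise value = 12.8000 > continuation, so V_dd = 12.8000 (exercise)
Node u (S = 22): continuation = e^(−0.03)·[0.8609·0.7397 + 0.1391·6.8000] = 1.5359; exercise value = 0.0000 ≤ continuation, so V_u = 1.5359
Node d (S = 12): continuation = e^(−0.03)·[0.8609·6.8000 + 0.1391·12.8000] = 7.4089; exercise value = 8.0000 > continuation, so V_d = 8.0000 (exercise)
Node 0 (S = 20): continuation = e^(−0.03)·[0.8609·1.5359 + 0.1391·8.0000] = 2.3630; exercise value = 0.0000 ≤ continuation, so V_0 = 2.3630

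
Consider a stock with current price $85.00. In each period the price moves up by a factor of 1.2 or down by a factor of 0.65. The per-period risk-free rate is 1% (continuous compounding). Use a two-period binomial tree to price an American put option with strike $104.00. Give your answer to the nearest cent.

Risk-neutral probability p = (e^0.01 − 0.65)/(1.2 − 0.65) = 0.3601/0.5500 = 0.6546
Terminal stock prices: S_uu = 122.4, S_ud = 66.3, S_dd = 35.91
Terminal payoffs (K − S): max(-18.4, 0) = 0, max(37.7, 0) = 37.7, max(68.09, 0) = 68.09
Node u (S = 102): continuation = e^(−0.01)·[0.6546·0.0000 + 0.3454·37.7000] = 12.8906; exercise value = 2.0000 ≤ continuation, so V_u = 12.8906
Node d (S = 55.25): continuation = e^(−0.01)·[0.6546·37.7000 + 0.3454·68.0875] = 47.7152; exercise value = 48.7500 > continuation, so V_d = 48.7500 (exercise)
Node 0 (S = 85): continuation = e^(−0.01)·[0.6546·12.8906 + 0.3454·48.7500] = 25.0237; exercise value = 19.0000 ≤ continuation, so V_0 = 25.0237

$25.02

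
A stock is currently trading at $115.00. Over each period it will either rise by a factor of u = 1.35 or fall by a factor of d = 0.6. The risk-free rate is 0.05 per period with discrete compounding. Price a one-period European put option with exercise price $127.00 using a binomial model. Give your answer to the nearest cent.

Risk-neutral probability p = (1 + 0.05 − 0.6)/(1.35 − 0.6) = 0.4500/0.7500 = 0.6000
Terminal stock prices: S_u = 155.2, S_d = 69
Terminal payoffs (K − S): max(-28.25, 0) = 0, max(58, 0) = 58
Node 0 (S = 115): V_0 = 1/1.05·[0.6000·0.0000 + 0.4000·58.0000] = 22.0952

$22.10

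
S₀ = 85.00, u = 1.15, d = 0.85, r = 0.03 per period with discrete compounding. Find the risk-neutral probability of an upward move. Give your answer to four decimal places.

p = 0.6000

Risk-neutral probability p = (1 + 0.03 − 0.85)/(1.15 − 0.85) = 0.1800/0.3000 = 0.6000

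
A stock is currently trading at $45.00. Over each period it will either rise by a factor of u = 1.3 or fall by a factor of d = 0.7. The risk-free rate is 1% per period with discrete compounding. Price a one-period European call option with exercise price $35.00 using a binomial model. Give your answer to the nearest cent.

$12.02

Risk-neutral probability p = (1 + 0.01 − 0.7)/(1.3 − 0.7) = 0.3100/0.6000 = 0.5167
Terminal stock prices: S_u = 58.5, S_d = 31.5
Terminal payoffs (S − K): max(23.5, 0) = 23.5, max(-3.5, 0) = 0
Node 0 (S = 45): V_0 = 1/1.01·[0.5167·23.5000 + 0.4833·0.0000] = 12.0215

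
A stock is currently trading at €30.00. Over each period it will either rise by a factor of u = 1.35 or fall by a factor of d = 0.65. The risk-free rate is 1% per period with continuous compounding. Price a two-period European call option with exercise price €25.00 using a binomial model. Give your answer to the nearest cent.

€8.34

Risk-neutral probability p = (e^0.01 − 0.65)/(1.35 − 0.65) = 0.3601/0.7000 = 0.5144
Terminal stock prices: S_uu = 54.68, S_ud = 26.32, S_dd = 12.68
Terminal payoffs (S − K): max(29.68, 0) = 29.68, max(1.325, 0) = 1.325, max(-12.32, 0) = 0
Node u (S = 40.5): V_u = e^(−0.01)·[0.5144·29.6750 + 0.4856·1.3250] = 15.7488
Node d (S = 19.5): V_d = e^(−0.01)·[0.5144·1.3250 + 0.4856·0.0000] = 0.6747
Node 0 (S = 30): V_0 = e^(−0.01)·[0.5144·15.7488 + 0.4856·0.6747] = 8.3443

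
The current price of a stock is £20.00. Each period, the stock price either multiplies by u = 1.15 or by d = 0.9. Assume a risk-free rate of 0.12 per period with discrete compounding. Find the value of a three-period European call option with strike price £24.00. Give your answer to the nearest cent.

Risk-neutral probability p = (1 + 0.12 − 0.9)/(1.15 − 0.9) = 0.2200/0.2500 = 0.8800
Terminal stock prices: S_uuu = 30.42, S_uud = 23.8, S_udd = 18.63, S_ddd = 14.58
Terminal payoffs (S − K): max(6.417, 0) = 6.417, max(-0.195, 0) = 0, max(-5.37, 0) = 0, max(-9.42, 0) = 0
Node uu (S = 26.45): V_uu = 1/1.12·[0.8800·6.4175 + 0.1200·0.0000] = 5.0423
Node ud (S = 20.7): V_ud = 1/1.12·[0.8800·0.0000 + 0.1200·0.0000] = 0.0000
Node dd (S = 16.2): V_dd = 1/1.12·[0.8800·0.0000 + 0.1200·0.0000] = 0.0000
Node u (S = 23): V_u = 1/1.12·[0.8800·5.0423 + 0.1200·0.0000] = 3.9618
Node d (S = 18): V_d = 1/1.12·[0.8800·0.0000 + 0.1200·0.0000] = 0.0000
Node 0 (S = 20): V_0 = 1/1.12·[0.8800·3.9618 + 0.1200·0.0000] = 3.1129

£3.11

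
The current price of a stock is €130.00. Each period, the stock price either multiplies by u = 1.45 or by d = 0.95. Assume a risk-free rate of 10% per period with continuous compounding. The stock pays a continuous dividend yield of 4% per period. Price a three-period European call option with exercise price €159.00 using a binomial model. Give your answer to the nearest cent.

Per-period risk-free factor R = e^0.1 = 1.1052; dividend-adjusted growth = e^(0.1−0.04) = 1.0618.
Risk-neutral probability p = (1.0618 − 0.95)/(1.45 − 0.95) = 0.1118/0.5000 = 0.2237
Terminal stock prices: S_uuu = 396.3, S_uud = 259.7, S_udd = 170.1, S_ddd = 111.5
Terminal payoffs (S − K): max(237.3, 0) = 237.3, max(100.7, 0) = 100.7, max(11.12, 0) = 11.12, max(-47.54, 0) = 0
Node uu (S = 273.3): V_uu = e^(−0.1)·[0.2237·237.3212 + 0.7763·100.6587] = 118.7386
Node ud (S = 179.1): V_ud = e^(−0.1)·[0.2237·100.6587 + 0.7763·11.1213] = 28.1842
Node dd (S = 117.3): V_dd = e^(−0.1)·[0.2237·11.1213 + 0.7763·0.0000] = 2.2508
Node u (S = 188.5): V_u = e^(−0.1)·[0.2237·118.7386 + 0.7763·28.1842] = 43.8292
Node d (S = 123.5): V_d = e^(−0.1)·[0.2237·28.1842 + 0.7763·2.2508] = 7.2852
Node 0 (S = 130): V_0 = e^(−0.1)·[0.2237·43.8292 + 0.7763·7.2852] = 13.9880

€13.99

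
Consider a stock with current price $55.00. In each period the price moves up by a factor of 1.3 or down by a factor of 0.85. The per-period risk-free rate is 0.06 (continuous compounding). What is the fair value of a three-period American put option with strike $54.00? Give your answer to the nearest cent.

Risk-neutral probability p = (e^0.06 − 0.85)/(1.3 − 0.85) = 0.2118/0.4500 = 0.4707
Terminal stock prices: S_uuu = 120.8, S_uud = 79.01, S_udd = 51.66, S_ddd = 33.78
Terminal payoffs (K − S): max(-66.84, 0) = 0, max(-25.01, 0) = 0, max(2.341, 0) = 2.341, max(20.22, 0) = 20.22
Node uu (S = 92.95): continuation = e^(−0.06)·[0.4707·0.0000 + 0.5293·0.0000] = 0.0000; exercise value = 0.0000 ≤ continuation, so V_uu = 0.0000
Node ud (S = 60.77): continuation = e^(−0.06)·[0.4707·0.0000 + 0.5293·2.3413] = 1.1670; exercise value = 0.0000 ≤ continuation, so V_ud = 1.1670
Node dd (S = 39.74): continuation = e^(−0.06)·[0.4707·2.3413 + 0.5293·20.2231] = 11.1178; exercise value = 14.2625 > continuation, so V_dd = 14.2625 (exercise)
Node u (S = 71.5): continuation = e^(−0.06)·[0.4707·0.0000 + 0.5293·1.1670] = 0.5816; exercise value = 0.0000 ≤ continuation, so V_u = 0.5816
Node d (S = 46.75): continuation = e^(−0.06)·[0.4707·1.1670 + 0.5293·14.2625] = 7.6262; exercise value = 7.2500 ≤ continuation, so V_d = 7.6262
Node 0 (S = 55): continuation = e^(−0.06)·[0.4707·0.5816 + 0.5293·7.6262] = 4.0590; exercise value = 0.0000 ≤ continuation, so V_0 = 4.0590

$4.06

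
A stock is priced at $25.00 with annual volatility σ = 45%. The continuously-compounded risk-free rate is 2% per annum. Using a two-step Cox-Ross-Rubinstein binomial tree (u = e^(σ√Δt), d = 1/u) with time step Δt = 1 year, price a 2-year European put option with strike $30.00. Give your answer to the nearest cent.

CRR parameters: u = e^(σ√Δt) = e^(0.45·√1) = 1.5683, d = 1/u = 0.6376
Per-period rate: rΔt = 0.02·1 = 0.02, so R = e^0.02 = 1.0202
Risk-neutral probability p = (e^0.02 − 0.6376)/(1.5683 − 0.6376) = 0.3826/0.9307 = 0.4111
Terminal stock prices: S_uu = 61.49, S_ud = 25, S_dd = 10.16
Terminal payoffs (K − S): max(-31.49, 0) = 0, max(5, 0) = 5, max(19.84, 0) = 19.84
Node u (S = 39.21): V_u = e^(−0.02)·[0.4111·0.0000 + 0.5889·5.0000] = 2.8864
Node d (S = 15.94): V_d = e^(−0.02)·[0.4111·5.0000 + 0.5889·19.8358] = 13.4653
Node 0 (S = 25): V_0 = e^(−0.02)·[0.4111·2.8864 + 0.5889·13.4653] = 8.9361

$8.94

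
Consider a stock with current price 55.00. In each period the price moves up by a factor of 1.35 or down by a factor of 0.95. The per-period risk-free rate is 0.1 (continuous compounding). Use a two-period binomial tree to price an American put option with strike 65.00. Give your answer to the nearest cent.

Risk-neutral probability p = (e^0.1 − 0.95)/(1.35 − 0.95) = 0.1552/0.4000 = 0.3879
Terminal stock prices: S_uu = 100.2, S_ud = 70.54, S_dd = 49.64
Terminal payoffs (K − S): max(-35.24, 0) = 0, max(-5.537, 0) = 0, max(15.36, 0) = 15.36
Node u (S = 74.25): continuation = e^(−0.1)·[0.3879·0.0000 + 0.6121·0.0000] = 0.0000; exercise value = 0.0000 ≤ continuation, so V_u = 0.0000
Node d (S = 52.25): continuation = e^(−0.1)·[0.3879·0.0000 + 0.6121·15.3625] = 8.5082; exercise value = 12.7500 > continuation, so V_d = 12.7500 (exercise)
Node 0 (S = 55): continuation = e^(−0.1)·[0.3879·0.0000 + 0.6121·12.7500] = 7.0613; exercise value = 10.0000 > continuation, so V_0 = 10.0000 (exercise)

10.00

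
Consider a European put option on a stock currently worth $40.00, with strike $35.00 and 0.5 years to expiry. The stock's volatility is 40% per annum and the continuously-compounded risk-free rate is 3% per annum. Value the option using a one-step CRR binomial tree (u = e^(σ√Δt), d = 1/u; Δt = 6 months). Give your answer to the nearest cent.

CRR parameters: u = e^(σ√Δt) = e^(0.4·√0.5) = 1.3269, d = 1/u = 0.7536
Per-period rate: rΔt = 0.03·0.5 = 0.015, so R = e^0.015 = 1.0151
Risk-neutral probability p = (e^0.015 − 0.7536)/(1.3269 − 0.7536) = 0.2615/0.5733 = 0.4561
Terminal stock prices: S_u = 53.08, S_d = 30.15
Terminal payoffs (K − S): max(-18.08, 0) = 0, max(4.854, 0) = 4.854
Node 0 (S = 40): V_0 = e^(−0.015)·[0.4561·0.0000 + 0.5439·4.8545] = 2.6009

$2.60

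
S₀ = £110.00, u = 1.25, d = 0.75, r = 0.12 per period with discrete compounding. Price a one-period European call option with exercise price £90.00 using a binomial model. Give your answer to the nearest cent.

£31.38

Risk-neutral probability p = (1 + 0.12 − 0.75)/(1.25 − 0.75) = 0.3700/0.5000 = 0.7400
Terminal stock prices: S_u = 137.5, S_d = 82.5
Terminal payoffs (S − K): max(47.5, 0) = 47.5, max(-7.5, 0) = 0
Node 0 (S = 110): V_0 = 1/1.12·[0.7400·47.5000 + 0.2600·0.0000] = 31.3839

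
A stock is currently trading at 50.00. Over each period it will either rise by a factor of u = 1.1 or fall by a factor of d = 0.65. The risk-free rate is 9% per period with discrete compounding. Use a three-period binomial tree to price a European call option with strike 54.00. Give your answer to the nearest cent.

Risk-neutral probability p = (1 + 0.09 − 0.65)/(1.1 − 0.65) = 0.4400/0.4500 = 0.9778
Terminal stock prices: S_uuu = 66.55, S_uud = 39.33, S_udd = 23.24, S_ddd = 13.73
Terminal payoffs (S − K): max(12.55, 0) = 12.55, max(-14.67, 0) = 0, max(-30.76, 0) = 0, max(-40.27, 0) = 0
Node uu (S = 60.5): V_uu = 1/1.09·[0.9778·12.5500 + 0.0222·0.0000] = 11.2579
Node ud (S = 35.75): V_ud = 1/1.09·[0.9778·0.0000 + 0.0222·0.0000] = 0.0000
Node dd (S = 21.13): V_dd = 1/1.09·[0.9778·0.0000 + 0.0222·0.0000] = 0.0000
Node u (S = 55): V_u = 1/1.09·[0.9778·11.2579 + 0.0222·0.0000] = 10.0988
Node d (S = 32.5): V_d = 1/1.09·[0.9778·0.0000 + 0.0222·0.0000] = 0.0000
Node 0 (S = 50): V_0 = 1/1.09·[0.9778·10.0988 + 0.0222·0.0000] = 9.0591

9.06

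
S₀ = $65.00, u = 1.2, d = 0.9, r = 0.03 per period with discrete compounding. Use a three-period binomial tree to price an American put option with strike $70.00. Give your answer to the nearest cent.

$7.20

Risk-neutral probability p = (1 + 0.03 − 0.9)/(1.2 − 0.9) = 0.1300/0.3000 = 0.4333
Terminal stock prices: S_uuu = 112.3, S_uud = 84.24, S_udd = 63.18, S_ddd = 47.39
Terminal payoffs (K − S): max(-42.32, 0) = 0, max(-14.24, 0) = 0, max(6.82, 0) = 6.82, max(22.61, 0) = 22.61
Node uu (S = 93.6): continuation = 1/1.03·[0.4333·0.0000 + 0.5667·0.0000] = 0.0000; exercise value = 0.0000 ≤ continuation, so V_uu = 0.0000
Node ud (S = 70.2): continuation = 1/1.03·[0.4333·0.0000 + 0.5667·6.8200] = 3.7521; exercise value = 0.0000 ≤ continuation, so V_ud = 3.7521
Node dd (S = 52.65): continuation = 1/1.03·[0.4333·6.8200 + 0.5667·22.6150] = 15.3112; exercise value = 17.3500 > continuation, so V_dd = 17.3500 (exercise)
Node u (S = 78): continuation = 1/1.03·[0.4333·0.0000 + 0.5667·3.7521] = 2.0643; exercise value = 0.0000 ≤ continuation, so V_u = 2.0643
Node d (S = 58.5): continuation = 1/1.03·[0.4333·3.7521 + 0.5667·17.3500] = 11.1239; exercise value = 11.5000 > continuation, so V_d = 11.5000 (exercise)
Node 0 (S = 65): continuation = 1/1.03·[0.4333·2.0643 + 0.5667·11.5000] = 7.1953; exercise value = 5.0000 ≤ continuation, so V_0 = 7.1953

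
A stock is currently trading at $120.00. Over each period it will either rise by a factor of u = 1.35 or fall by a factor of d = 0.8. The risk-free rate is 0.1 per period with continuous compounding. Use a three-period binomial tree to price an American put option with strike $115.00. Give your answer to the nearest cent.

Risk-neutral probability p = (e^0.1 − 0.8)/(1.35 − 0.8) = 0.3052/0.5500 = 0.5549
Terminal stock prices: S_uuu = 295.2, S_uud = 175, S_udd = 103.7, S_ddd = 61.44
Terminal payoffs (K − S): max(-180.2, 0) = 0, max(-59.96, 0) = 0, max(11.32, 0) = 11.32, max(53.56, 0) = 53.56
Node uu (S = 218.7): continuation = e^(−0.1)·[0.5549·0.0000 + 0.4451·0.0000] = 0.0000; exercise value = 0.0000 ≤ continuation, so V_uu = 0.0000
Node ud (S = 129.6): continuation = e^(−0.1)·[0.5549·0.0000 + 0.4451·11.3200] = 4.5595; exercise value = 0.0000 ≤ continuation, so V_ud = 4.5595
Node dd (S = 76.8): continuation = e^(−0.1)·[0.5549·11.3200 + 0.4451·53.5600] = 27.2563; exercise value = 38.2000 > continuation, so V_dd = 38.2000 (exercise)
Node u (S = 162): continuation = e^(−0.1)·[0.5549·0.0000 + 0.4451·4.5595] = 1.8365; exercise value = 0.0000 ≤ continuation, so V_u = 1.8365
Node d (S = 96): continuation = e^(−0.1)·[0.5549·4.5595 + 0.4451·38.2000] = 17.6754; exercise value = 19.0000 > continuation, so V_d = 19.0000 (exercise)
Node 0 (S = 120): continuation = e^(−0.1)·[0.5549·1.8365 + 0.4451·19.0000] = 8.5749; exercise value = 0.0000 ≤ continuation, so V_0 = 8.5749

$8.57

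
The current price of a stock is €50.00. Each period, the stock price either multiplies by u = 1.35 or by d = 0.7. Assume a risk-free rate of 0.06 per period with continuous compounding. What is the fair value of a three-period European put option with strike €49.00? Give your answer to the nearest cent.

€6.68

Risk-neutral probability p = (e^0.06 − 0.7)/(1.35 − 0.7) = 0.3618/0.6500 = 0.5567
Terminal stock prices: S_uuu = 123, S_uud = 63.79, S_udd = 33.07, S_ddd = 17.15
Terminal payoffs (K − S): max(-74.02, 0) = 0, max(-14.79, 0) = 0, max(15.93, 0) = 15.93, max(31.85, 0) = 31.85
Node uu (S = 91.13): V_uu = e^(−0.06)·[0.5567·0.0000 + 0.4433·0.0000] = 0.0000
Node ud (S = 47.25): V_ud = e^(−0.06)·[0.5567·0.0000 + 0.4433·15.9250] = 6.6489
Node dd (S = 24.5): V_dd = e^(−0.06)·[0.5567·15.9250 + 0.4433·31.8500] = 21.6465
Node u (S = 67.5): V_u = e^(−0.06)·[0.5567·0.0000 + 0.4433·6.6489] = 2.7760
Node d (S = 35): V_d = e^(−0.06)·[0.5567·6.6489 + 0.4433·21.6465] = 12.5233
Node 0 (S = 50): V_0 = e^(−0.06)·[0.5567·2.7760 + 0.4433·12.5233] = 6.6839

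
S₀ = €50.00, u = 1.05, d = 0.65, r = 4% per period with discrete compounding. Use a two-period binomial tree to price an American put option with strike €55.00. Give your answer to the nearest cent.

€5.00

Risk-neutral probability p = (1 + 0.04 − 0.65)/(1.05 − 0.65) = 0.3900/0.4000 = 0.9750
Terminal stock prices: S_uu = 55.12, S_ud = 34.12, S_dd = 21.13
Terminal payoffs (K − S): max(-0.125, 0) = 0, max(20.88, 0) = 20.88, max(33.88, 0) = 33.88
Node u (S = 52.5): continuation = 1/1.04·[0.9750·0.0000 + 0.0250·20.8750] = 0.5018; exercise value = 2.5000 > continuation, so V_u = 2.5000 (exercise)
Node d (S = 32.5): continuation = 1/1.04·[0.9750·20.8750 + 0.0250·33.8750] = 20.3846; exercise value = 22.5000 > continuation, so V_d = 22.5000 (exercise)
Node 0 (S = 50): continuation = 1/1.04·[0.9750·2.5000 + 0.0250·22.5000] = 2.8846; exercise value = 5.0000 > continuation, so V_0 = 5.0000 (exercise)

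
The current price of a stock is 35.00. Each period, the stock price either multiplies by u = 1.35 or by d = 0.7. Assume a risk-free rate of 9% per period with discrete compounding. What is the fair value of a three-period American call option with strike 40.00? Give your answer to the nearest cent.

9.24

Risk-neutral probability p = (1 + 0.09 − 0.7)/(1.35 − 0.7) = 0.3900/0.6500 = 0.6000
Terminal stock prices: S_uuu = 86.11, S_uud = 44.65, S_udd = 23.15, S_ddd = 12
Terminal payoffs (S − K): max(46.11, 0) = 46.11, max(4.651, 0) = 4.651, max(-16.85, 0) = 0, max(-28, 0) = 0
Node uu (S = 63.79): continuation = 1/1.09·[0.6000·46.1131 + 0.4000·4.6513] = 27.0903; exercise value = 23.7875 ≤ continuation, so V_uu = 27.0903
Node ud (S = 33.07): continuation = 1/1.09·[0.6000·4.6513 + 0.4000·0.0000] = 2.5603; exercise value = 0.0000 ≤ continuation, so V_ud = 2.5603
Node dd (S = 17.15): continuation = 1/1.09·[0.6000·0.0000 + 0.4000·0.0000] = 0.0000; exercise value = 0.0000 ≤ continuation, so V_dd = 0.0000
Node u (S = 47.25): continuation = 1/1.09·[0.6000·27.0903 + 0.4000·2.5603] = 15.8516; exercise value = 7.2500 ≤ continuation, so V_u = 15.8516
Node d (S = 24.5): continuation = 1/1.09·[0.6000·2.5603 + 0.4000·0.0000] = 1.4094; exercise value = 0.0000 ≤ continuation, so V_d = 1.4094
Node 0 (S = 35): continuation = 1/1.09·[0.6000·15.8516 + 0.4000·1.4094] = 9.2429; exercise value = 0.0000 ≤ continuation, so V_0 = 9.2429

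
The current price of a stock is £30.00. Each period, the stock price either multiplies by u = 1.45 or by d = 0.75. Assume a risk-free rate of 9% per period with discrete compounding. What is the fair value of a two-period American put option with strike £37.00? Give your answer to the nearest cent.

£7.76

Risk-neutral probability p = (1 + 0.09 − 0.75)/(1.45 − 0.75) = 0.3400/0.7000 = 0.4857
Terminal stock prices: S_uu = 63.08, S_ud = 32.62, S_dd = 16.88
Terminal payoffs (K − S): max(-26.08, 0) = 0, max(4.375, 0) = 4.375, max(20.12, 0) = 20.12
Node u (S = 43.5): continuation = 1/1.09·[0.4857·0.0000 + 0.5143·4.3750] = 2.0642; exercise value = 0.0000 ≤ continuation, so V_u = 2.0642
Node d (S = 22.5): continuation = 1/1.09·[0.4857·4.3750 + 0.5143·20.1250] = 11.4450; exercise value = 14.5000 > continuation, so V_d = 14.5000 (exercise)
Node 0 (S = 30): continuation = 1/1.09·[0.4857·2.0642 + 0.5143·14.5000] = 7.7613; exercise value = 7.0000 ≤ continuation, so V_0 = 7.7613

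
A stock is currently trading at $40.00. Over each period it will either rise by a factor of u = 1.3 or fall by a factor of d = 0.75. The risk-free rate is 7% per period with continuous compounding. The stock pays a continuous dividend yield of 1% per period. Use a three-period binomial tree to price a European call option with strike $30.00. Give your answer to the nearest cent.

Per-period risk-free factor R = e^0.07 = 1.0725; dividend-adjusted growth = e^(0.07−0.01) = 1.0618.
Risk-neutral probability p = (1.0618 − 0.75)/(1.3 − 0.75) = 0.3118/0.5500 = 0.5670
Terminal stock prices: S_uuu = 87.88, S_uud = 50.7, S_udd = 29.25, S_ddd = 16.88
Terminal payoffs (S − K): max(57.88, 0) = 57.88, max(20.7, 0) = 20.7, max(-0.75, 0) = 0, max(-13.12, 0) = 0
Node uu (S = 67.6): V_uu = e^(−0.07)·[0.5670·57.8800 + 0.4330·20.7000] = 38.9556
Node ud (S = 39): V_ud = e^(−0.07)·[0.5670·20.7000 + 0.4330·0.0000] = 10.9429
Node dd (S = 22.5): V_dd = e^(−0.07)·[0.5670·0.0000 + 0.4330·0.0000] = 0.0000
Node u (S = 52): V_u = e^(−0.07)·[0.5670·38.9556 + 0.4330·10.9429] = 25.0118
Node d (S = 30): V_d = e^(−0.07)·[0.5670·10.9429 + 0.4330·0.0000] = 5.7849
Node 0 (S = 40): V_0 = e^(−0.07)·[0.5670·25.0118 + 0.4330·5.7849] = 15.5580

$15.56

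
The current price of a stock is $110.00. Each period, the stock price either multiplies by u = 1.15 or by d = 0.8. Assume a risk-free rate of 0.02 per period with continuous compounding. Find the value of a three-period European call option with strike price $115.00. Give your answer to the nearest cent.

Risk-neutral probability p = (e^0.02 − 0.8)/(1.15 − 0.8) = 0.2202/0.3500 = 0.6291
Terminal stock prices: S_uuu = 167.3, S_uud = 116.4, S_udd = 80.96, S_ddd = 56.32
Terminal payoffs (S − K): max(52.3, 0) = 52.3, max(1.38, 0) = 1.38, max(-34.04, 0) = 0, max(-58.68, 0) = 0
Node uu (S = 145.5): V_uu = e^(−0.02)·[0.6291·52.2962 + 0.3709·1.3800] = 32.7522
Node ud (S = 101.2): V_ud = e^(−0.02)·[0.6291·1.3800 + 0.3709·0.0000] = 0.8510
Node dd (S = 70.4): V_dd = e^(−0.02)·[0.6291·0.0000 + 0.3709·0.0000] = 0.0000
Node u (S = 126.5): V_u = e^(−0.02)·[0.6291·32.7522 + 0.3709·0.8510] = 20.5072
Node d (S = 88): V_d = e^(−0.02)·[0.6291·0.8510 + 0.3709·0.0000] = 0.5248
Node 0 (S = 110): V_0 = e^(−0.02)·[0.6291·20.5072 + 0.3709·0.5248] = 12.8374

$12.84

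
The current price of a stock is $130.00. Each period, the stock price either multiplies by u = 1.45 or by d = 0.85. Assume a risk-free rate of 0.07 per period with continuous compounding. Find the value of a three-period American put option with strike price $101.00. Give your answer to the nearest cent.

$4.27

Risk-neutral probability p = (e^0.07 − 0.85)/(1.45 − 0.85) = 0.2225/0.6000 = 0.3708
Terminal stock prices: S_uuu = 396.3, S_uud = 232.3, S_udd = 136.2, S_ddd = 79.84
Terminal payoffs (K − S): max(-295.3, 0) = 0, max(-131.3, 0) = 0, max(-35.19, 0) = 0, max(21.16, 0) = 21.16
Node uu (S = 273.3): continuation = e^(−0.07)·[0.3708·0.0000 + 0.6292·0.0000] = 0.0000; exercise value = 0.0000 ≤ continuation, so V_uu = 0.0000
Node ud (S = 160.2): continuation = e^(−0.07)·[0.3708·0.0000 + 0.6292·0.0000] = 0.0000; exercise value = 0.0000 ≤ continuation, so V_ud = 0.0000
Node dd (S = 93.92): continuation = e^(−0.07)·[0.3708·0.0000 + 0.6292·21.1638] = 12.4150; exercise value = 7.0750 ≤ continuation, so V_dd = 12.4150
Node u (S = 188.5): continuation = e^(−0.07)·[0.3708·0.0000 + 0.6292·0.0000] = 0.0000; exercise value = 0.0000 ≤ continuation, so V_u = 0.0000
Node d (S = 110.5): continuation = e^(−0.07)·[0.3708·0.0000 + 0.6292·12.4150] = 7.2829; exercise value = 0.0000 ≤ continuation, so V_d = 7.2829
Node 0 (S = 130): continuation = e^(−0.07)·[0.3708·0.0000 + 0.6292·7.2829] = 4.2723; exercise value = 0.0000 ≤ continuation, so V_0 = 4.2723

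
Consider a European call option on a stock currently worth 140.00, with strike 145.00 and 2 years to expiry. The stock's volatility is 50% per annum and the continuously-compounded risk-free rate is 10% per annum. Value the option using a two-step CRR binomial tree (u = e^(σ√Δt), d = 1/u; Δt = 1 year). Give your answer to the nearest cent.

44.15

CRR parameters: u = e^(σ√Δt) = e^(0.5·√1) = 1.6487, d = 1/u = 0.6065
Per-period rate: rΔt = 0.1·1 = 0.1, so R = e^0.1 = 1.1052
Risk-neutral probability p = (e^0.1 − 0.6065)/(1.6487 − 0.6065) = 0.4986/1.0422 = 0.4785
Terminal stock prices: S_uu = 380.6, S_ud = 140, S_dd = 51.5
Terminal payoffs (S − K): max(235.6, 0) = 235.6, max(-5, 0) = 0, max(-93.5, 0) = 0
Node u (S = 230.8): V_u = e^(−0.1)·[0.4785·235.5595 + 0.5215·0.0000] = 101.9791
Node d (S = 84.91): V_d = e^(−0.1)·[0.4785·0.0000 + 0.5215·0.0000] = 0.0000
Node 0 (S = 140): V_0 = e^(−0.1)·[0.4785·101.9791 + 0.5215·0.0000] = 44.1491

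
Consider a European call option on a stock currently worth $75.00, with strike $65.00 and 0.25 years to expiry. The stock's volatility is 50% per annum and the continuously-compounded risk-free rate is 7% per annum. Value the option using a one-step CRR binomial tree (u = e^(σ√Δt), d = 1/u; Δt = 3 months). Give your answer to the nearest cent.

CRR parameters: u = e^(σ√Δt) = e^(0.5·√0.25) = 1.2840, d = 1/u = 0.7788
Per-period rate: rΔt = 0.07·0.25 = 0.0175, so R = e^0.0175 = 1.0177
Risk-neutral probability p = (e^0.0175 − 0.7788)/(1.2840 − 0.7788) = 0.2389/0.5052 = 0.4728
Terminal stock prices: S_u = 96.3, S_d = 58.41
Terminal payoffs (S − K): max(31.3, 0) = 31.3, max(-6.59, 0) = 0
Node 0 (S = 75): V_0 = e^(−0.0175)·[0.4728·31.3019 + 0.5272·0.0000] = 14.5418

$14.54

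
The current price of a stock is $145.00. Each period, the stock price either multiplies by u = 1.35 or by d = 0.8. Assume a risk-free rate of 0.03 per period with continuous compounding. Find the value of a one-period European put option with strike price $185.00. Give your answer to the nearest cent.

Risk-neutral probability p = (e^0.03 − 0.8)/(1.35 − 0.8) = 0.2305/0.5500 = 0.4190
Terminal stock prices: S_u = 195.8, S_d = 116
Terminal payoffs (K − S): max(-10.75, 0) = 0, max(69, 0) = 69
Node 0 (S = 145): V_0 = e^(−0.03)·[0.4190·0.0000 + 0.5810·69.0000] = 38.9036

$38.90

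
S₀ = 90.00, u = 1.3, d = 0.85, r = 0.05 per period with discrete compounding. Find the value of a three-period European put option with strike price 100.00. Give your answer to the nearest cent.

Risk-neutral probability p = (1 + 0.05 − 0.85)/(1.3 − 0.85) = 0.2000/0.4500 = 0.4444
Terminal stock prices: S_uuu = 197.7, S_uud = 129.3, S_udd = 84.53, S_ddd = 55.27
Terminal payoffs (K − S): max(-97.73, 0) = 0, max(-29.29, 0) = 0, max(15.47, 0) = 15.47, max(44.73, 0) = 44.73
Node uu (S = 152.1): V_uu = 1/1.05·[0.4444·0.0000 + 0.5556·0.0000] = 0.0000
Node ud (S = 99.45): V_ud = 1/1.05·[0.4444·0.0000 + 0.5556·15.4675] = 8.1839
Node dd (S = 65.02): V_dd = 1/1.05·[0.4444·15.4675 + 0.5556·44.7288] = 30.2131
Node u (S = 117): V_u = 1/1.05·[0.4444·0.0000 + 0.5556·8.1839] = 4.3301
Node d (S = 76.5): V_d = 1/1.05·[0.4444·8.1839 + 0.5556·30.2131] = 19.4498
Node 0 (S = 90): V_0 = 1/1.05·[0.4444·4.3301 + 0.5556·19.4498] = 12.1238

12.12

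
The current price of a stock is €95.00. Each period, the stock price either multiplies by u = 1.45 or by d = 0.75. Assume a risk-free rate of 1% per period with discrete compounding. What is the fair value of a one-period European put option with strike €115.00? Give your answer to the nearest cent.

Risk-neutral probability p = (1 + 0.01 − 0.75)/(1.45 − 0.75) = 0.2600/0.7000 = 0.3714
Terminal stock prices: S_u = 137.8, S_d = 71.25
Terminal payoffs (K − S): max(-22.75, 0) = 0, max(43.75, 0) = 43.75
Node 0 (S = 95): V_0 = 1/1.01·[0.3714·0.0000 + 0.6286·43.7500] = 27.2277

€27.23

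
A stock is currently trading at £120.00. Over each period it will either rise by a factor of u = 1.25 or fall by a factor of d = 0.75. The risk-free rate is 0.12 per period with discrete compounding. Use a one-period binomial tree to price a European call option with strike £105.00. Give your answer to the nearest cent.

Risk-neutral probability p = (1 + 0.12 − 0.75)/(1.25 − 0.75) = 0.3700/0.5000 = 0.7400
Terminal stock prices: S_u = 150, S_d = 90
Terminal payoffs (S − K): max(45, 0) = 45, max(-15, 0) = 0
Node 0 (S = 120): V_0 = 1/1.12·[0.7400·45.0000 + 0.2600·0.0000] = 29.7321

£29.73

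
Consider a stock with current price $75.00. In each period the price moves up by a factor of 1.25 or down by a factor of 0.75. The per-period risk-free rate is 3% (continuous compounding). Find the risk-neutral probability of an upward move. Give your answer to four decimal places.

p = 0.5609

Risk-neutral probability p = (e^0.03 − 0.75)/(1.25 − 0.75) = 0.2805/0.5000 = 0.5609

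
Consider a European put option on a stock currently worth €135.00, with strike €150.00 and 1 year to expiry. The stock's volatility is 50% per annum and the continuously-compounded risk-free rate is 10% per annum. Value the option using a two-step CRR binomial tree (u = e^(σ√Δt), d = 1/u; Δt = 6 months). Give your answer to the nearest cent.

€26.92

CRR parameters: u = e^(σ√Δt) = e^(0.5·√0.5) = 1.4241, d = 1/u = 0.7022
Per-period rate: rΔt = 0.1·0.5 = 0.05, so R = e^0.05 = 1.0513
Risk-neutral probability p = (e^0.05 − 0.7022)/(1.4241 − 0.7022) = 0.3491/0.7219 = 0.4835
Terminal stock prices: S_uu = 273.8, S_ud = 135, S_dd = 66.56
Terminal payoffs (K − S): max(-123.8, 0) = 0, max(15, 0) = 15, max(83.44, 0) = 83.44
Node u (S = 192.3): V_u = e^(−0.05)·[0.4835·0.0000 + 0.5165·15.0000] = 7.3691
Node d (S = 94.8): V_d = e^(−0.05)·[0.4835·15.0000 + 0.5165·83.4357] = 47.8890
Node 0 (S = 135): V_0 = e^(−0.05)·[0.4835·7.3691 + 0.5165·47.8890] = 26.9159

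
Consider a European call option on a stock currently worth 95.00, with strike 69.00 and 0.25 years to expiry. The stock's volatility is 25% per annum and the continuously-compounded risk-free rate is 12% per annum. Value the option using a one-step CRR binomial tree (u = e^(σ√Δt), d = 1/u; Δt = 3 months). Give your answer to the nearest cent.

28.04

CRR parameters: u = e^(σ√Δt) = e^(0.25·√0.25) = 1.1331, d = 1/u = 0.8825
Per-period rate: rΔt = 0.12·0.25 = 0.03, so R = e^0.03 = 1.0305
Risk-neutral probability p = (e^0.03 − 0.8825)/(1.1331 − 0.8825) = 0.1480/0.2507 = 0.5903
Terminal stock prices: S_u = 107.6, S_d = 83.84
Terminal payoffs (S − K): max(38.65, 0) = 38.65, max(14.84, 0) = 14.84
Node 0 (S = 95): V_0 = e^(−0.03)·[0.5903·38.6491 + 0.4097·14.8372] = 28.0393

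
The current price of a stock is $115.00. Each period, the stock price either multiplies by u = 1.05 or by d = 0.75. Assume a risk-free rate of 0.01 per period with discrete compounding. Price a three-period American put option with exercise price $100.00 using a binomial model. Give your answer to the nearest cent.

Risk-neutral probability p = (1 + 0.01 − 0.75)/(1.05 − 0.75) = 0.2600/0.3000 = 0.8667
Terminal stock prices: S_uuu = 133.1, S_uud = 95.09, S_udd = 67.92, S_ddd = 48.52
Terminal payoffs (K − S): max(-33.13, 0) = 0, max(4.909, 0) = 4.909, max(32.08, 0) = 32.08, max(51.48, 0) = 51.48
Node uu (S = 126.8): continuation = 1/1.01·[0.8667·0.0000 + 0.1333·4.9094] = 0.6481; exercise value = 0.0000 ≤ continuation, so V_uu = 0.6481
Node ud (S = 90.56): continuation = 1/1.01·[0.8667·4.9094 + 0.1333·32.0781] = 8.4474; exercise value = 9.4375 > continuation, so V_ud = 9.4375 (exercise)
Node dd (S = 64.69): continuation = 1/1.01·[0.8667·32.0781 + 0.1333·51.4844] = 34.3224; exercise value = 35.3125 > continuation, so V_dd = 35.3125 (exercise)
Node u (S = 120.8): continuation = 1/1.01·[0.8667·0.6481 + 0.1333·9.4375] = 1.8020; exercise value = 0.0000 ≤ continuation, so V_u = 1.8020
Node d (S = 86.25): continuation = 1/1.01·[0.8667·9.4375 + 0.1333·35.3125] = 12.7599; exercise value = 13.7500 > continuation, so V_d = 13.7500 (exercise)
Node 0 (S = 115): continuation = 1/1.01·[0.8667·1.8020 + 0.1333·13.7500] = 3.3615; exercise value = 0.0000 ≤ continuation, so V_0 = 3.3615

$3.36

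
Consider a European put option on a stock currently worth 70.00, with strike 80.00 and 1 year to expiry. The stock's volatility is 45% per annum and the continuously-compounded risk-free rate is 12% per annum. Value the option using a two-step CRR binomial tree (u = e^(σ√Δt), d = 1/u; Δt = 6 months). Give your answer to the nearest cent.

CRR parameters: u = e^(σ√Δt) = e^(0.45·√0.5) = 1.3746, d = 1/u = 0.7275
Per-period rate: rΔt = 0.12·0.5 = 0.06, so R = e^0.06 = 1.0618
Risk-neutral probability p = (e^0.06 − 0.7275)/(1.3746 − 0.7275) = 0.3344/0.6472 = 0.5167
Terminal stock prices: S_uu = 132.3, S_ud = 70, S_dd = 37.04
Terminal payoffs (K − S): max(-52.28, 0) = 0, max(10, 0) = 10, max(42.96, 0) = 42.96
Node u (S = 96.23): V_u = e^(−0.06)·[0.5167·0.0000 + 0.4833·10.0000] = 4.5519
Node d (S = 50.92): V_d = e^(−0.06)·[0.5167·10.0000 + 0.4833·42.9563] = 24.4191
Node 0 (S = 70): V_0 = e^(−0.06)·[0.5167·4.5519 + 0.4833·24.4191] = 13.3302

13.33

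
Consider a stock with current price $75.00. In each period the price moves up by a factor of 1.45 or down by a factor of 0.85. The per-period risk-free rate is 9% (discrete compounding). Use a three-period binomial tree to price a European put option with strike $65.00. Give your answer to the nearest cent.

$3.16

Risk-neutral probability p = (1 + 0.09 − 0.85)/(1.45 − 0.85) = 0.2400/0.6000 = 0.4000
Terminal stock prices: S_uuu = 228.6, S_uud = 134, S_udd = 78.57, S_ddd = 46.06
Terminal payoffs (K − S): max(-163.6, 0) = 0, max(-69.03, 0) = 0, max(-13.57, 0) = 0, max(18.94, 0) = 18.94
Node uu (S = 157.7): V_uu = 1/1.09·[0.4000·0.0000 + 0.6000·0.0000] = 0.0000
Node ud (S = 92.44): V_ud = 1/1.09·[0.4000·0.0000 + 0.6000·0.0000] = 0.0000
Node dd (S = 54.19): V_dd = 1/1.09·[0.4000·0.0000 + 0.6000·18.9406] = 10.4260
Node u (S = 108.8): V_u = 1/1.09·[0.4000·0.0000 + 0.6000·0.0000] = 0.0000
Node d (S = 63.75): V_d = 1/1.09·[0.4000·0.0000 + 0.6000·10.4260] = 5.7391
Node 0 (S = 75): V_0 = 1/1.09·[0.4000·0.0000 + 0.6000·5.7391] = 3.1591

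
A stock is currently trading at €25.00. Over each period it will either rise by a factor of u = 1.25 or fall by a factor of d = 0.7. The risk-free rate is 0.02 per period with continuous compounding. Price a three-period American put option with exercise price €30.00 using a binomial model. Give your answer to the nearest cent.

€7.37

Risk-neutral probability p = (e^0.02 − 0.7)/(1.25 − 0.7) = 0.3202/0.5500 = 0.5822
Terminal stock prices: S_uuu = 48.83, S_uud = 27.34, S_udd = 15.31, S_ddd = 8.575
Terminal payoffs (K − S): max(-18.83, 0) = 0, max(2.656, 0) = 2.656, max(14.69, 0) = 14.69, max(21.43, 0) = 21.43
Node uu (S = 39.06): continuation = e^(−0.02)·[0.5822·0.0000 + 0.4178·2.6562] = 1.0878; exercise value = 0.0000 ≤ continuation, so V_uu = 1.0878
Node ud (S = 21.88): continuation = e^(−0.02)·[0.5822·2.6562 + 0.4178·14.6875] = 7.5310; exercise value = 8.1250 > continuation, so V_ud = 8.1250 (exercise)
Node dd (S = 12.25): continuation = e^(−0.02)·[0.5822·14.6875 + 0.4178·21.4250] = 17.1560; exercise value = 17.7500 > continuation, so V_dd = 17.7500 (exercise)
Node u (S = 31.25): continuation = e^(−0.02)·[0.5822·1.0878 + 0.4178·8.1250] = 3.9483; exercise value = 0.0000 ≤ continuation, so V_u = 3.9483
Node d (S = 17.5): continuation = e^(−0.02)·[0.5822·8.1250 + 0.4178·17.7500] = 11.9060; exercise value = 12.5000 > continuation, so V_d = 12.5000 (exercise)
Node 0 (S = 25): continuation = e^(−0.02)·[0.5822·3.9483 + 0.4178·12.5000] = 7.3724; exercise value = 5.0000 ≤ continuation, so V_0 = 7.3724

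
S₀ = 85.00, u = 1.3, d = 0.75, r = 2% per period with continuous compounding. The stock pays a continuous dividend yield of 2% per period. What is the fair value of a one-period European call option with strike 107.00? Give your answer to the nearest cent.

1.56

Per-period risk-free factor R = e^0.02 = 1.0202; dividend-adjusted growth = e^(0.02−0.02) = 1.0000.
Risk-neutral probability p = (1.0000 − 0.75)/(1.3 − 0.75) = 0.2500/0.5500 = 0.4545
Terminal stock prices: S_u = 110.5, S_d = 63.75
Terminal payoffs (S − K): max(3.5, 0) = 3.5, max(-43.25, 0) = 0
Node 0 (S = 85): V_0 = e^(−0.02)·[0.4545·3.5000 + 0.5455·0.0000] = 1.5594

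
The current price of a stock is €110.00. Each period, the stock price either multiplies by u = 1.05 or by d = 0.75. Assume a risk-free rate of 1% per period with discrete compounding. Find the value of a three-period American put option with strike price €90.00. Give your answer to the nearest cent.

€1.37

Risk-neutral probability p = (1 + 0.01 − 0.75)/(1.05 − 0.75) = 0.2600/0.3000 = 0.8667
Terminal stock prices: S_uuu = 127.3, S_uud = 90.96, S_udd = 64.97, S_ddd = 46.41
Terminal payoffs (K − S): max(-37.34, 0) = 0, max(-0.9563, 0) = 0, max(25.03, 0) = 25.03, max(43.59, 0) = 43.59
Node uu (S = 121.3): continuation = 1/1.01·[0.8667·0.0000 + 0.1333·0.0000] = 0.0000; exercise value = 0.0000 ≤ continuation, so V_uu = 0.0000
Node ud (S = 86.62): continuation = 1/1.01·[0.8667·0.0000 + 0.1333·25.0312] = 3.3045; exercise value = 3.3750 > continuation, so V_ud = 3.3750 (exercise)
Node dd (S = 61.88): continuation = 1/1.01·[0.8667·25.0312 + 0.1333·43.5938] = 27.2339; exercise value = 28.1250 > continuation, so V_dd = 28.1250 (exercise)
Node u (S = 115.5): continuation = 1/1.01·[0.8667·0.0000 + 0.1333·3.3750] = 0.4455; exercise value = 0.0000 ≤ continuation, so V_u = 0.4455
Node d (S = 82.5): continuation = 1/1.01·[0.8667·3.3750 + 0.1333·28.1250] = 6.6089; exercise value = 7.5000 > continuation, so V_d = 7.5000 (exercise)
Node 0 (S = 110): continuation = 1/1.01·[0.8667·0.4455 + 0.1333·7.5000] = 1.3724; exercise value = 0.0000 ≤ continuation, so V_0 = 1.3724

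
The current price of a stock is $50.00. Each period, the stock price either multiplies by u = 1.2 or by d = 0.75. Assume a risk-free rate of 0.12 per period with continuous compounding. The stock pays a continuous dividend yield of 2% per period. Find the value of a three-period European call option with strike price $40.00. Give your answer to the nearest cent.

Per-period risk-free factor R = e^0.12 = 1.1275; dividend-adjusted growth = e^(0.12−0.02) = 1.1052.
Risk-neutral probability p = (1.1052 − 0.75)/(1.2 − 0.75) = 0.3552/0.4500 = 0.7893
Terminal stock prices: S_uuu = 86.4, S_uud = 54, S_udd = 33.75, S_ddd = 21.09
Terminal payoffs (S − K): max(46.4, 0) = 46.4, max(14, 0) = 14, max(-6.25, 0) = 0, max(-18.91, 0) = 0
Node uu (S = 72): V_uu = e^(−0.12)·[0.7893·46.4000 + 0.2107·14.0000] = 35.0975
Node ud (S = 45): V_ud = e^(−0.12)·[0.7893·14.0000 + 0.2107·0.0000] = 9.8003
Node dd (S = 28.12): V_dd = e^(−0.12)·[0.7893·0.0000 + 0.2107·0.0000] = 0.0000
Node u (S = 60): V_u = e^(−0.12)·[0.7893·35.0975 + 0.2107·9.8003] = 26.4006
Node d (S = 37.5): V_d = e^(−0.12)·[0.7893·9.8003 + 0.2107·0.0000] = 6.8604
Node 0 (S = 50): V_0 = e^(−0.12)·[0.7893·26.4006 + 0.2107·6.8604] = 19.7631

$19.76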